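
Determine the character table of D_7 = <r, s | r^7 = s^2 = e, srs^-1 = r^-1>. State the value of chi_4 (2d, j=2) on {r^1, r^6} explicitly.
Conjugacy classes: {e} of size 1, {r^1, r^6} of size 2, {r^2, r^5} of size 2, {r^3, r^4} of size 2, {s, sr, ..., sr^6} of size 7.
Character table:
  irrep \ class              {e} (size 1)  {r^1, r^6} (size 2)  {r^2, r^5} (size 2)  {r^3, r^4} (size 2)  {s, sr, ..., sr^6} (size 7)
  chi_1 (triv)               1             1                    1                    1                    1                          
  chi_2 (sign: r->1, s->-1)  1             1                    1                    1                    -1                         
  chi_3 (2d, j=1)            2             2*cos(2*pi/7)        -2*cos(3*pi/7)       -2*cos(pi/7)         0                          
  chi_4 (2d, j=2)            2             -2*cos(3*pi/7)       -2*cos(pi/7)         2*cos(2*pi/7)        0                          
  chi_5 (2d, j=3)            2             -2*cos(pi/7)         2*cos(2*pi/7)        -2*cos(3*pi/7)       0                          

Spot check: chi_4 (2d, j=2) on {r^1, r^6} = -2*cos(3*pi/7).

D_7 has order 2*7 = 14 with 5 conjugacy classes, hence 5 irreducibles. Sum of squared dims 1 + 1 + 4 + 4 + 4 = 14 = |G|. Linear characters come from the abelianisation; the 2-dimensional irreps have character r^k -> 2*cos(2*pi*j*k/7), reflections -> 0.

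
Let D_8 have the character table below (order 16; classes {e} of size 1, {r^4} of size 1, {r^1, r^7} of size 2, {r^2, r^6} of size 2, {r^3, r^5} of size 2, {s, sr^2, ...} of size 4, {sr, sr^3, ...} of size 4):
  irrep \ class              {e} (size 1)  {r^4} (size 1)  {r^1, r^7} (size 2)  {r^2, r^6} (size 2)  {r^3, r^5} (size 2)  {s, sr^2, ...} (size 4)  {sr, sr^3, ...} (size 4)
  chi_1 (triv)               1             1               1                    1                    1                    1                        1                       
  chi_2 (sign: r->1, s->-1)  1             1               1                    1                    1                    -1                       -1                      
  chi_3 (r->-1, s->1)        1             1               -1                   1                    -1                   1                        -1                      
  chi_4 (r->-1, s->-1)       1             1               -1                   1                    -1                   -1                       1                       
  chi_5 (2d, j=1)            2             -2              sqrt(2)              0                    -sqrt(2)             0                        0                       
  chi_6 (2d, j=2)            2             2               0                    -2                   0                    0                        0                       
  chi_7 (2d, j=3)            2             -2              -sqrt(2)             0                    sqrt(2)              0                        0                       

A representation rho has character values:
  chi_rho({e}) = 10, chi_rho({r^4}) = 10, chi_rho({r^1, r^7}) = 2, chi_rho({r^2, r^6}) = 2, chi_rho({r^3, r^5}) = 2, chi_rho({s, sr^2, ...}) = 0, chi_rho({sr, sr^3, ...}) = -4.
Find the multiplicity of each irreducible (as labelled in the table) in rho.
Multiplicities: chi_1: 1, chi_2: 3, chi_3: 2, chi_4: 0, chi_5: 0, chi_6: 2, chi_7: 0.

Solution. Use <chi_rho, chi> = (1/|G|) sum_C |C| * chi_rho(C) * conj(chi(C)) with |G| = 16 for each irreducible chi in the table:
  <chi_rho, chi_1> = (1/16)[1*(10)*conj(1) + 1*(10)*conj(1) + 2*(2)*conj(1) + 2*(2)*conj(1) + 2*(2)*conj(1) + 4*(0)*conj(1) + 4*(-4)*conj(1)]
      = (1/16)[(10) + (10) + (4) + (4) + (4) + (0) + (-16)] = 16/16 = 1
  <chi_rho, chi_2> = (1/16)[1*(10)*conj(1) + 1*(10)*conj(1) + 2*(2)*conj(1) + 2*(2)*conj(1) + 2*(2)*conj(1) + 4*(0)*conj(-1) + 4*(-4)*conj(-1)]
      = (1/16)[(10) + (10) + (4) + (4) + (4) + (0) + (16)] = 48/16 = 3
  <chi_rho, chi_3> = (1/16)[1*(10)*conj(1) + 1*(10)*conj(1) + 2*(2)*conj(-1) + 2*(2)*conj(1) + 2*(2)*conj(-1) + 4*(0)*conj(1) + 4*(-4)*conj(-1)]
      = (1/16)[(10) + (10) + (-4) + (4) + (-4) + (0) + (16)] = 32/16 = 2
  <chi_rho, chi_4> = (1/16)[1*(10)*conj(1) + 1*(10)*conj(1) + 2*(2)*conj(-1) + 2*(2)*conj(1) + 2*(2)*conj(-1) + 4*(0)*conj(-1) + 4*(-4)*conj(1)]
      = (1/16)[(10) + (10) + (-4) + (4) + (-4) + (0) + (-16)] = 0/16 = 0
  <chi_rho, chi_5> = (1/16)[1*(10)*conj(2) + 1*(10)*conj(-2) + 2*(2)*conj(sqrt(2)) + 2*(2)*conj(0) + 2*(2)*conj(-sqrt(2)) + 4*(0)*conj(0) + 4*(-4)*conj(0)]
      = (1/16)[(20) + (-20) + (4*sqrt(2)) + (0) + (-4*sqrt(2)) + (0) + (0)] = 0/16 = 0
  <chi_rho, chi_6> = (1/16)[1*(10)*conj(2) + 1*(10)*conj(2) + 2*(2)*conj(0) + 2*(2)*conj(-2) + 2*(2)*conj(0) + 4*(0)*conj(0) + 4*(-4)*conj(0)]
      = (1/16)[(20) + (20) + (0) + (-8) + (0) + (0) + (0)] = 32/16 = 2
  <chi_rho, chi_7> = (1/16)[1*(10)*conj(2) + 1*(10)*conj(-2) + 2*(2)*conj(-sqrt(2)) + 2*(2)*conj(0) + 2*(2)*conj(sqrt(2)) + 4*(0)*conj(0) + 4*(-4)*conj(0)]
      = (1/16)[(20) + (-20) + (-4*sqrt(2)) + (0) + (4*sqrt(2)) + (0) + (0)] = 0/16 = 0
Dimension check: dim(rho) = sum (mult * dim) = 1*1 + 3*1 + 2*1 + 0*1 + 0*2 + 2*2 + 0*2 = 10 = chi_rho(e) = 10.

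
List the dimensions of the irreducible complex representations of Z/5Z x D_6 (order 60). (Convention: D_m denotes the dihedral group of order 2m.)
Dimensions: 1, 1, 1, 1, 1, 1, 1, 1, 1, 1, 1, 1, 1, 1, 1, 1, 1, 1, 1, 1, 2, 2, 2, 2, 2, 2, 2, 2, 2, 2

Derivation: There are 30 irreducibles (= number of conjugacy classes). Their dimensions d_i satisfy sum d_i^2 = |G| = 60: 1 + 1 + 1 + 1 + 1 + 1 + 1 + 1 + 1 + 1 + 1 + 1 + 1 + 1 + 1 + 1 + 1 + 1 + 1 + 1 + 4 + 4 + 4 + 4 + 4 + 4 + 4 + 4 + 4 + 4 = 60. (For the product with Z/5Z: each of the 5 1-dim characters of Z/5Z tensors with each irrep of D_6, giving 5 copies of each D_6-dimension.)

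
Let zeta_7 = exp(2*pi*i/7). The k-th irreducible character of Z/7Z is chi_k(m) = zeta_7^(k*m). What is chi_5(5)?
chi_5(5) = zeta_7^25 = exp(-6*I*pi/7)

Derivation: chi_5(5) = zeta_7^(5*5) = zeta_7^25. Since zeta_7^7 = 1, this equals zeta_7^4 = exp(2*pi*i*4/7) = exp(-6*I*pi/7).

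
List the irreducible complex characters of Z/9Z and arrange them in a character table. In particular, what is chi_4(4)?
Character table of Z/9Z (irreps indexed chi_0,...,chi_8 with chi_k(m) = zeta_9^(k*m), zeta_9 = exp(2*pi*i/9)):
  irrep \ class  {0} (size 1)  {1} (size 1)    {2} (size 1)    {3} (size 1)    {4} (size 1)    {5} (size 1)    {6} (size 1)    {7} (size 1)    {8} (size 1)  
  chi_0          1             1               1               1               1               1               1               1               1             
  chi_1          1             exp(2*I*pi/9)   exp(4*I*pi/9)   exp(2*I*pi/3)   exp(8*I*pi/9)   exp(-8*I*pi/9)  exp(-2*I*pi/3)  exp(-4*I*pi/9)  exp(-2*I*pi/9)
  chi_2          1             exp(4*I*pi/9)   exp(8*I*pi/9)   exp(-2*I*pi/3)  exp(-2*I*pi/9)  exp(2*I*pi/9)   exp(2*I*pi/3)   exp(-8*I*pi/9)  exp(-4*I*pi/9)
  chi_3          1             exp(2*I*pi/3)   exp(-2*I*pi/3)  1               exp(2*I*pi/3)   exp(-2*I*pi/3)  1               exp(2*I*pi/3)   exp(-2*I*pi/3)
  chi_4          1             exp(8*I*pi/9)   exp(-2*I*pi/9)  exp(2*I*pi/3)   exp(-4*I*pi/9)  exp(4*I*pi/9)   exp(-2*I*pi/3)  exp(2*I*pi/9)   exp(-8*I*pi/9)
  chi_5          1             exp(-8*I*pi/9)  exp(2*I*pi/9)   exp(-2*I*pi/3)  exp(4*I*pi/9)   exp(-4*I*pi/9)  exp(2*I*pi/3)   exp(-2*I*pi/9)  exp(8*I*pi/9) 
  chi_6          1             exp(-2*I*pi/3)  exp(2*I*pi/3)   1               exp(-2*I*pi/3)  exp(2*I*pi/3)   1               exp(-2*I*pi/3)  exp(2*I*pi/3) 
  chi_7          1             exp(-4*I*pi/9)  exp(-8*I*pi/9)  exp(2*I*pi/3)   exp(2*I*pi/9)   exp(-2*I*pi/9)  exp(-2*I*pi/3)  exp(8*I*pi/9)   exp(4*I*pi/9) 
  chi_8          1             exp(-2*I*pi/9)  exp(-4*I*pi/9)  exp(-2*I*pi/3)  exp(-8*I*pi/9)  exp(8*I*pi/9)   exp(2*I*pi/3)   exp(4*I*pi/9)   exp(2*I*pi/9) 

Spot check: chi_4(4) = zeta_9^(4*4) = zeta_9^16 = exp(-4*I*pi/9).

Derivation: Z/9Z is abelian, so all 9 irreducible complex representations are 1-dimensional. They are given by chi_k(m) = zeta_9^(k*m) for k = 0,...,8. Row orthogonality: sum_m chi_k(m) conj(chi_l(m)) = 9 * [k = l].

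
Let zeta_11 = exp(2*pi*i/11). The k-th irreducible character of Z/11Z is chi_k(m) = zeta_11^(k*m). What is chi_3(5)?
chi_3(5) = zeta_11^15 = exp(8*I*pi/11)

Proof sketch: chi_3(5) = zeta_11^(3*5) = zeta_11^15. Since zeta_11^11 = 1, this equals zeta_11^4 = exp(2*pi*i*4/11) = exp(8*I*pi/11).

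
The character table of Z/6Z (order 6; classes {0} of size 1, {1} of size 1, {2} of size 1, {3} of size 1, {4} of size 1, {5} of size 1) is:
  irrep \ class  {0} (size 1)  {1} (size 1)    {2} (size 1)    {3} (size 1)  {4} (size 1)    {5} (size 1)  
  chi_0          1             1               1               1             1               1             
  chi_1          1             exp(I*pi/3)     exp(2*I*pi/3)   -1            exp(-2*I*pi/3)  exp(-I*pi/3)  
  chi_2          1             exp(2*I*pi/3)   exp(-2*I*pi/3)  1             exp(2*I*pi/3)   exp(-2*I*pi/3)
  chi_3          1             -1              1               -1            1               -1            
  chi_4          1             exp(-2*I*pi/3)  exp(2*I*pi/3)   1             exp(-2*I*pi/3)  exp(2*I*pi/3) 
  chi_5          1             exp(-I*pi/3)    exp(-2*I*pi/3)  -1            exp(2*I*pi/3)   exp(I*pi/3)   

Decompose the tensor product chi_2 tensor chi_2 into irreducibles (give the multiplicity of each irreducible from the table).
chi_2 tensor chi_2 = chi_4 (all other irreducibles have multiplicity 0).

Why: The character of a tensor product is the pointwise product (chi_2 * chi_2)(C) = chi_2(C) * chi_2(C):
  {0}: (1)*(1), {1}: (exp(2*I*pi/3))*(exp(2*I*pi/3)), {2}: (exp(-2*I*pi/3))*(exp(-2*I*pi/3)), {3}: (1)*(1), {4}: (exp(2*I*pi/3))*(exp(2*I*pi/3)), {5}: (exp(-2*I*pi/3))*(exp(-2*I*pi/3))
so (chi_2 * chi_2) takes values
  {0} -> 1, {1} -> exp(-2*I*pi/3), {2} -> exp(2*I*pi/3), {3} -> 1, {4} -> exp(-2*I*pi/3), {5} -> exp(2*I*pi/3).
Now take the inner product of this character with each irreducible chi from the table, <chi_2*chi_2, chi> = (1/6) sum_C |C| (chi_2*chi_2)(C) conj(chi(C)):
  <chi_2*chi_2, chi_0> = (1/6)[1*(1)*conj(1) + 1*(exp(-2*I*pi/3))*conj(1) + 1*(exp(2*I*pi/3))*conj(1) + 1*(1)*conj(1) + 1*(exp(-2*I*pi/3))*conj(1) + 1*(exp(2*I*pi/3))*conj(1)]
      = (1/6)[(1) + (exp(-2*I*pi/3)) + (exp(2*I*pi/3)) + (1) + (exp(-2*I*pi/3)) + (exp(2*I*pi/3))] = 0/6 = 0
  <chi_2*chi_2, chi_1> = (1/6)[1*(1)*conj(1) + 1*(exp(-2*I*pi/3))*conj(exp(I*pi/3)) + 1*(exp(2*I*pi/3))*conj(exp(2*I*pi/3)) + 1*(1)*conj(-1) + 1*(exp(-2*I*pi/3))*conj(exp(-2*I*pi/3)) + 1*(exp(2*I*pi/3))*conj(exp(-I*pi/3))]
      = (1/6)[(1) + (-1) + (1) + (-1) + (1) + (-1)] = 0/6 = 0
  <chi_2*chi_2, chi_2> = (1/6)[1*(1)*conj(1) + 1*(exp(-2*I*pi/3))*conj(exp(2*I*pi/3)) + 1*(exp(2*I*pi/3))*conj(exp(-2*I*pi/3)) + 1*(1)*conj(1) + 1*(exp(-2*I*pi/3))*conj(exp(2*I*pi/3)) + 1*(exp(2*I*pi/3))*conj(exp(-2*I*pi/3))]
      = (1/6)[(1) + (exp(2*I*pi/3)) + (exp(-2*I*pi/3)) + (1) + (exp(2*I*pi/3)) + (exp(-2*I*pi/3))] = 0/6 = 0
  <chi_2*chi_2, chi_3> = (1/6)[1*(1)*conj(1) + 1*(exp(-2*I*pi/3))*conj(-1) + 1*(exp(2*I*pi/3))*conj(1) + 1*(1)*conj(-1) + 1*(exp(-2*I*pi/3))*conj(1) + 1*(exp(2*I*pi/3))*conj(-1)]
      = (1/6)[(1) + (-exp(-2*I*pi/3)) + (exp(2*I*pi/3)) + (-1) + (exp(-2*I*pi/3)) + (-exp(2*I*pi/3))] = 0/6 = 0
  <chi_2*chi_2, chi_4> = (1/6)[1*(1)*conj(1) + 1*(exp(-2*I*pi/3))*conj(exp(-2*I*pi/3)) + 1*(exp(2*I*pi/3))*conj(exp(2*I*pi/3)) + 1*(1)*conj(1) + 1*(exp(-2*I*pi/3))*conj(exp(-2*I*pi/3)) + 1*(exp(2*I*pi/3))*conj(exp(2*I*pi/3))]
      = (1/6)[(1) + (1) + (1) + (1) + (1) + (1)] = 6/6 = 1
  <chi_2*chi_2, chi_5> = (1/6)[1*(1)*conj(1) + 1*(exp(-2*I*pi/3))*conj(exp(-I*pi/3)) + 1*(exp(2*I*pi/3))*conj(exp(-2*I*pi/3)) + 1*(1)*conj(-1) + 1*(exp(-2*I*pi/3))*conj(exp(2*I*pi/3)) + 1*(exp(2*I*pi/3))*conj(exp(I*pi/3))]
      = (1/6)[(1) + (exp(-I*pi/3)) + (exp(-2*I*pi/3)) + (-1) + (exp(2*I*pi/3)) + (exp(I*pi/3))] = 0/6 = 0
(Exp terms are combined using exp(i*s)*conj(exp(i*t)) = exp(i*(s-t)), and sums of them are collapsed using the identity that for every m > 1 the m distinct m-th roots of unity sum to 0, e.g. 1 + exp(2*I*pi/3) + exp(-2*I*pi/3) = 0.)
Hence the multiplicities are chi_4: 1. Dimension check: dim(chi_2)*dim(chi_2) = 1*1 = 1 and sum (mult * dim) = 1*1 = 1.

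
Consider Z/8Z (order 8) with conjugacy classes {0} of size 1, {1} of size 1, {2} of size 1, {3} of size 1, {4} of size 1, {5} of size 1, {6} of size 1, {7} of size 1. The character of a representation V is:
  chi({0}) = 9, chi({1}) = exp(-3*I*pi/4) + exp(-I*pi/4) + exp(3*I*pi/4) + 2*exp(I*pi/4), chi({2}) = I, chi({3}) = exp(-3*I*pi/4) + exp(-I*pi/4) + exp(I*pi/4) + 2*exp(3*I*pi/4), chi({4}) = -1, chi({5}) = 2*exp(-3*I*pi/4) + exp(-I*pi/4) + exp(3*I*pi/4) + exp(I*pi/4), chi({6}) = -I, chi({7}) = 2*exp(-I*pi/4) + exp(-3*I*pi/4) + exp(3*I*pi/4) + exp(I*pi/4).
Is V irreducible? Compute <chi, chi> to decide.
Not irreducible (reducible): <chi, chi> = 11 > 1.

Justification: <chi, chi> = (1/|G|) sum_C |C| * |chi(C)|^2 = (1/8)[1*|9|^2 + 1*|exp(-3*I*pi/4) + exp(-I*pi/4) + exp(3*I*pi/4) + 2*exp(I*pi/4)|^2 + 1*|I|^2 + 1*|exp(-3*I*pi/4) + exp(-I*pi/4) + exp(I*pi/4) + 2*exp(3*I*pi/4)|^2 + 1*|-1|^2 + 1*|2*exp(-3*I*pi/4) + exp(-I*pi/4) + exp(3*I*pi/4) + exp(I*pi/4)|^2 + 1*|-I|^2 + 1*|2*exp(-I*pi/4) + exp(-3*I*pi/4) + exp(3*I*pi/4) + exp(I*pi/4)|^2]
  = (1/8)[(81) + (1) + (1) + (1) + (1) + (1) + (1) + (1)] = 88/8 = 11.
(Exp terms are combined using exp(i*s)*conj(exp(i*t)) = exp(i*(s-t)), and sums of them are collapsed using the identity that for every m > 1 the m distinct m-th roots of unity sum to 0, e.g. 1 + exp(2*I*pi/3) + exp(-2*I*pi/3) = 0.)
A character is irreducible iff <chi, chi> = 1, so this representation is reducible.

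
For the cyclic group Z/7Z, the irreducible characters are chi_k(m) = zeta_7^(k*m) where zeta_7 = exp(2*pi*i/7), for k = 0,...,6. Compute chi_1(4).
chi_1(4) = zeta_7^4 = exp(-6*I*pi/7)

Derivation: chi_1(4) = zeta_7^(1*4) = zeta_7^4. Since zeta_7^7 = 1, this equals zeta_7^4 = exp(2*pi*i*4/7) = exp(-6*I*pi/7).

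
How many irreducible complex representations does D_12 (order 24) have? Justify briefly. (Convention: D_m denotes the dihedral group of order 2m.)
9

Explanation: The number of irreducible complex representations of a finite group equals its number of conjugacy classes. D_12 has 9 conjugacy classes (n/2 + 3 for n even), so D_12 (order 24) has exactly 9 irreducible complex representations.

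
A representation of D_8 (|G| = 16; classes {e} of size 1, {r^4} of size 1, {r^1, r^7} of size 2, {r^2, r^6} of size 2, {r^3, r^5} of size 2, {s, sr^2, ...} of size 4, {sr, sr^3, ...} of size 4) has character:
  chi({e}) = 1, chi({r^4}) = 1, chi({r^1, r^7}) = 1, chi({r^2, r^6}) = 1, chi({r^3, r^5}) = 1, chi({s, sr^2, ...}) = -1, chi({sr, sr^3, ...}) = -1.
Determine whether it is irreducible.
Irreducible: <chi, chi> = 1.

Derivation: <chi, chi> = (1/|G|) sum_C |C| * |chi(C)|^2 = (1/16)[1*|1|^2 + 1*|1|^2 + 2*|1|^2 + 2*|1|^2 + 2*|1|^2 + 4*|-1|^2 + 4*|-1|^2]
  = (1/16)[(1) + (1) + (2) + (2) + (2) + (4) + (4)] = 16/16 = 1.
A character is irreducible iff <chi, chi> = 1, so this representation is irreducible.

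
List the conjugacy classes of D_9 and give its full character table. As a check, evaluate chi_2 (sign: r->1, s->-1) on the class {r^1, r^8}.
Conjugacy classes: {e} of size 1, {r^1, r^8} of size 2, {r^2, r^7} of size 2, {r^3, r^6} of size 2, {r^4, r^5} of size 2, {s, sr, ..., sr^8} of size 9.
Character table:
  irrep \ class              {e} (size 1)  {r^1, r^8} (size 2)  {r^2, r^7} (size 2)  {r^3, r^6} (size 2)  {r^4, r^5} (size 2)  {s, sr, ..., sr^8} (size 9)
  chi_1 (triv)               1             1                    1                    1                    1                    1                          
  chi_2 (sign: r->1, s->-1)  1             1                    1                    1                    1                    -1                         
  chi_3 (2d, j=1)            2             2*cos(2*pi/9)        2*cos(4*pi/9)        -1                   -2*cos(pi/9)         0                          
  chi_4 (2d, j=2)            2             2*cos(4*pi/9)        -2*cos(pi/9)         -1                   2*cos(2*pi/9)        0                          
  chi_5 (2d, j=3)            2             -1                   -1                   2                    -1                   0                          
  chi_6 (2d, j=4)            2             -2*cos(pi/9)         2*cos(2*pi/9)        -1                   2*cos(4*pi/9)        0                          

Spot check: chi_2 (sign: r->1, s->-1) on {r^1, r^8} = 1.

Details: D_9 has order 2*9 = 18 with 6 conjugacy classes, hence 6 irreducibles. Sum of squared dims 1 + 1 + 4 + 4 + 4 + 4 = 18 = |G|. Linear characters come from the abelianisation; the 2-dimensional irreps have character r^k -> 2*cos(2*pi*j*k/9), reflections -> 0.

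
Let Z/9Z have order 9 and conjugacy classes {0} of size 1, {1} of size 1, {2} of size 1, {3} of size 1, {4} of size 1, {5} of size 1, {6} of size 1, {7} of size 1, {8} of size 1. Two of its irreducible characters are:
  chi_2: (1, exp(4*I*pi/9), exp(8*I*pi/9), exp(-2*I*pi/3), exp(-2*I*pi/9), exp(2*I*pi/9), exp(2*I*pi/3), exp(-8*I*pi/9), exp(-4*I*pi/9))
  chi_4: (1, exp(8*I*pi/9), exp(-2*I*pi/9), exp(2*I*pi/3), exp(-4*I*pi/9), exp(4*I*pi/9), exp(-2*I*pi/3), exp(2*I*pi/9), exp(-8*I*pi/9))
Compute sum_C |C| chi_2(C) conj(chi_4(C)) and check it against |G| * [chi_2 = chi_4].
Sum = 0; so <chi_2, chi_4> = 0 (distinct irreducibles are orthogonal).

Explanation: Compute term by term over conjugacy classes (|C| * chi_2(C) * conj(chi_4(C))):
  1*(1)*conj(1) + 1*(exp(4*I*pi/9))*conj(exp(8*I*pi/9)) + 1*(exp(8*I*pi/9))*conj(exp(-2*I*pi/9)) + 1*(exp(-2*I*pi/3))*conj(exp(2*I*pi/3)) + 1*(exp(-2*I*pi/9))*conj(exp(-4*I*pi/9)) + 1*(exp(2*I*pi/9))*conj(exp(4*I*pi/9)) + 1*(exp(2*I*pi/3))*conj(exp(-2*I*pi/3)) + 1*(exp(-8*I*pi/9))*conj(exp(2*I*pi/9)) + 1*(exp(-4*I*pi/9))*conj(exp(-8*I*pi/9))
  = (1) + (exp(-4*I*pi/9)) + (exp(-8*I*pi/9)) + (exp(2*I*pi/3)) + (exp(2*I*pi/9)) + (exp(-2*I*pi/9)) + (exp(-2*I*pi/3)) + (exp(8*I*pi/9)) + (exp(4*I*pi/9))
  = 0.
(Exp terms are combined using exp(i*s)*conj(exp(i*t)) = exp(i*(s-t)), and sums of them are collapsed using the identity that for every m > 1 the m distinct m-th roots of unity sum to 0, e.g. 1 + exp(2*I*pi/3) + exp(-2*I*pi/3) = 0.)
Dividing by |G| = 9 gives 0/9 = 0, matching the row-orthogonality relation <chi_2, chi_4> = [chi_2 = chi_4].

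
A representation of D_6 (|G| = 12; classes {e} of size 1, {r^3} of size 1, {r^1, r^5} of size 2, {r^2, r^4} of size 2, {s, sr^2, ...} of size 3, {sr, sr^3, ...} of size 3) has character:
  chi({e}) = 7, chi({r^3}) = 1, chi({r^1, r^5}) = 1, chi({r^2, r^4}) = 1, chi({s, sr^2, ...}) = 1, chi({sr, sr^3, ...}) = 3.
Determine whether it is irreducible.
Not irreducible (reducible): <chi, chi> = 7 > 1.

Proof sketch: <chi, chi> = (1/|G|) sum_C |C| * |chi(C)|^2 = (1/12)[1*|7|^2 + 1*|1|^2 + 2*|1|^2 + 2*|1|^2 + 3*|1|^2 + 3*|3|^2]
  = (1/12)[(49) + (1) + (2) + (2) + (3) + (27)] = 84/12 = 7.
A character is irreducible iff <chi, chi> = 1, so this representation is reducible.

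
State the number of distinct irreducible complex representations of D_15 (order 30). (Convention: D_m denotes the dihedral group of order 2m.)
9

Justification: The number of irreducible complex representations of a finite group equals its number of conjugacy classes. D_15 has 9 conjugacy classes ((n+3)/2 for n odd), so D_15 (order 30) has exactly 9 irreducible complex representations.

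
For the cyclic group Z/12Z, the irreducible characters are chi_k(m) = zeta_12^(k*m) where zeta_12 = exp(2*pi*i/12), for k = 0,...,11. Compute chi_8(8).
chi_8(8) = zeta_12^64 = exp(2*I*pi/3)

Derivation: chi_8(8) = zeta_12^(8*8) = zeta_12^64. Since zeta_12^12 = 1, this equals zeta_12^4 = exp(2*pi*i*4/12) = exp(2*I*pi/3).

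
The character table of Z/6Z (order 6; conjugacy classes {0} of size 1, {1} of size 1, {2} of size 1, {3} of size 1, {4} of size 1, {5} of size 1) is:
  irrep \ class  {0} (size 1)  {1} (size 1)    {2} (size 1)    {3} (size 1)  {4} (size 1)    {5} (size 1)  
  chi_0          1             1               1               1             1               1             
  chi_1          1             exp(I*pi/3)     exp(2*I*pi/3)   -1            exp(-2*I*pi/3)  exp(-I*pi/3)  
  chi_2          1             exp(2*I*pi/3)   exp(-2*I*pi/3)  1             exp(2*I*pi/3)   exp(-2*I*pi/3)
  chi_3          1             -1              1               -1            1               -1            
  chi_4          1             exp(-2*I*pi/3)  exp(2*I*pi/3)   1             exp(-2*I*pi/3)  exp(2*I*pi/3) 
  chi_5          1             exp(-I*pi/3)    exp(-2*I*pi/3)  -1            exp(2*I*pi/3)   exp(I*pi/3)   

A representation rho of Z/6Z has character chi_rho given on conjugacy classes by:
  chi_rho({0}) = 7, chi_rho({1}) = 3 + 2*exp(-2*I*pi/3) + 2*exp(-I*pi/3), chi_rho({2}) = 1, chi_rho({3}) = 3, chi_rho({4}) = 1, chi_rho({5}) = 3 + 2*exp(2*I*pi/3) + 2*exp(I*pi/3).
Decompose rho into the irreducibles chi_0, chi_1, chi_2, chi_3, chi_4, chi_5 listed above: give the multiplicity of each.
Multiplicities: chi_0: 3, chi_1: 0, chi_2: 0, chi_3: 0, chi_4: 2, chi_5: 2.

Why: Use <chi_rho, chi> = (1/|G|) sum_C |C| * chi_rho(C) * conj(chi(C)) with |G| = 6 for each irreducible chi in the table:
  <chi_rho, chi_0> = (1/6)[1*(7)*conj(1) + 1*(3 + 2*exp(-2*I*pi/3) + 2*exp(-I*pi/3))*conj(1) + 1*(1)*conj(1) + 1*(3)*conj(1) + 1*(1)*conj(1) + 1*(3 + 2*exp(2*I*pi/3) + 2*exp(I*pi/3))*conj(1)]
      = (1/6)[(7) + (3 + 2*exp(-2*I*pi/3) + 2*exp(-I*pi/3)) + (1) + (3) + (1) + (3 + 2*exp(2*I*pi/3) + 2*exp(I*pi/3))] = 18/6 = 3
  <chi_rho, chi_1> = (1/6)[1*(7)*conj(1) + 1*(3 + 2*exp(-2*I*pi/3) + 2*exp(-I*pi/3))*conj(exp(I*pi/3)) + 1*(1)*conj(exp(2*I*pi/3)) + 1*(3)*conj(-1) + 1*(1)*conj(exp(-2*I*pi/3)) + 1*(3 + 2*exp(2*I*pi/3) + 2*exp(I*pi/3))*conj(exp(-I*pi/3))]
      = (1/6)[(7) + (-2 + 3*exp(-I*pi/3) + 2*exp(-2*I*pi/3)) + (2 + 3*exp(-2*I*pi/3) + 2*exp(2*I*pi/3)) + (-3) + (2 + 2*exp(-2*I*pi/3) + 3*exp(2*I*pi/3)) + (-2 + 2*exp(2*I*pi/3) + 3*exp(I*pi/3))] = 0/6 = 0
  <chi_rho, chi_2> = (1/6)[1*(7)*conj(1) + 1*(3 + 2*exp(-2*I*pi/3) + 2*exp(-I*pi/3))*conj(exp(2*I*pi/3)) + 1*(1)*conj(exp(-2*I*pi/3)) + 1*(3)*conj(1) + 1*(1)*conj(exp(2*I*pi/3)) + 1*(3 + 2*exp(2*I*pi/3) + 2*exp(I*pi/3))*conj(exp(-2*I*pi/3))]
      = (1/6)[(7) + (-2 + 3*exp(-2*I*pi/3) + 2*exp(2*I*pi/3)) + (2 + 2*exp(-2*I*pi/3) + 3*exp(2*I*pi/3)) + (3) + (2 + 3*exp(-2*I*pi/3) + 2*exp(2*I*pi/3)) + (-2 + 2*exp(-2*I*pi/3) + 3*exp(2*I*pi/3))] = 0/6 = 0
  <chi_rho, chi_3> = (1/6)[1*(7)*conj(1) + 1*(3 + 2*exp(-2*I*pi/3) + 2*exp(-I*pi/3))*conj(-1) + 1*(1)*conj(1) + 1*(3)*conj(-1) + 1*(1)*conj(1) + 1*(3 + 2*exp(2*I*pi/3) + 2*exp(I*pi/3))*conj(-1)]
      = (1/6)[(7) + (-3 - 2*exp(-I*pi/3) - 2*exp(-2*I*pi/3)) + (1) + (-3) + (1) + (-3 - 2*exp(I*pi/3) - 2*exp(2*I*pi/3))] = 0/6 = 0
  <chi_rho, chi_4> = (1/6)[1*(7)*conj(1) + 1*(3 + 2*exp(-2*I*pi/3) + 2*exp(-I*pi/3))*conj(exp(-2*I*pi/3)) + 1*(1)*conj(exp(2*I*pi/3)) + 1*(3)*conj(1) + 1*(1)*conj(exp(-2*I*pi/3)) + 1*(3 + 2*exp(2*I*pi/3) + 2*exp(I*pi/3))*conj(exp(2*I*pi/3))]
      = (1/6)[(7) + (2 + 2*exp(I*pi/3) + 3*exp(2*I*pi/3)) + (2 + 3*exp(-2*I*pi/3) + 2*exp(2*I*pi/3)) + (3) + (2 + 2*exp(-2*I*pi/3) + 3*exp(2*I*pi/3)) + (2 + 3*exp(-2*I*pi/3) + 2*exp(-I*pi/3))] = 12/6 = 2
  <chi_rho, chi_5> = (1/6)[1*(7)*conj(1) + 1*(3 + 2*exp(-2*I*pi/3) + 2*exp(-I*pi/3))*conj(exp(-I*pi/3)) + 1*(1)*conj(exp(-2*I*pi/3)) + 1*(3)*conj(-1) + 1*(1)*conj(exp(2*I*pi/3)) + 1*(3 + 2*exp(2*I*pi/3) + 2*exp(I*pi/3))*conj(exp(I*pi/3))]
      = (1/6)[(7) + (2 + 2*exp(-I*pi/3) + 3*exp(I*pi/3)) + (2 + 2*exp(-2*I*pi/3) + 3*exp(2*I*pi/3)) + (-3) + (2 + 3*exp(-2*I*pi/3) + 2*exp(2*I*pi/3)) + (2 + 3*exp(-I*pi/3) + 2*exp(I*pi/3))] = 12/6 = 2
(Exp terms are combined using exp(i*s)*conj(exp(i*t)) = exp(i*(s-t)), and sums of them are collapsed using the identity that for every m > 1 the m distinct m-th roots of unity sum to 0, e.g. 1 + exp(2*I*pi/3) + exp(-2*I*pi/3) = 0.)
Dimension check: dim(rho) = sum (mult * dim) = 3*1 + 0*1 + 0*1 + 0*1 + 2*1 + 2*1 = 7 = chi_rho(e) = 7.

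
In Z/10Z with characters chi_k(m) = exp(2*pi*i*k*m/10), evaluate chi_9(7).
chi_9(7) = zeta_10^63 = exp(3*I*pi/5)

chi_9(7) = zeta_10^(9*7) = zeta_10^63. Since zeta_10^10 = 1, this equals zeta_10^3 = exp(2*pi*i*3/10) = exp(3*I*pi/5).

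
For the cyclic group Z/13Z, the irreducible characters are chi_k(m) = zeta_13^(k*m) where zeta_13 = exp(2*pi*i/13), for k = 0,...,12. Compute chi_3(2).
chi_3(2) = zeta_13^6 = exp(12*I*pi/13)

Proof sketch: chi_3(2) = zeta_13^(3*2) = zeta_13^6. Since zeta_13^13 = 1, this equals zeta_13^6 = exp(2*pi*i*6/13) = exp(12*I*pi/13).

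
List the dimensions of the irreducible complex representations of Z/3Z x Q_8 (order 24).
Dimensions: 1, 1, 1, 1, 1, 1, 1, 1, 1, 1, 1, 1, 2, 2, 2

Argument: There are 15 irreducibles (= number of conjugacy classes). Their dimensions d_i satisfy sum d_i^2 = |G| = 24: 1 + 1 + 1 + 1 + 1 + 1 + 1 + 1 + 1 + 1 + 1 + 1 + 4 + 4 + 4 = 24. (For the product with Z/3Z: each of the 3 1-dim characters of Z/3Z tensors with each irrep of Q_8, giving 3 copies of each Q_8-dimension.)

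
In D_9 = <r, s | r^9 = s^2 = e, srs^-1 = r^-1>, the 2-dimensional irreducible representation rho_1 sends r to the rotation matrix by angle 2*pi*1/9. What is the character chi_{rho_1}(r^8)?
chi_{rho_1}(r^8) = 2*cos(2*pi*1*8/9) = 2*cos(2*pi/9)

Justification: rho_1(r^8) is rotation by angle 2*pi*1*8/9, whose trace is 2*cos(2*pi*1*8/9) = 2*cos(2*pi/9).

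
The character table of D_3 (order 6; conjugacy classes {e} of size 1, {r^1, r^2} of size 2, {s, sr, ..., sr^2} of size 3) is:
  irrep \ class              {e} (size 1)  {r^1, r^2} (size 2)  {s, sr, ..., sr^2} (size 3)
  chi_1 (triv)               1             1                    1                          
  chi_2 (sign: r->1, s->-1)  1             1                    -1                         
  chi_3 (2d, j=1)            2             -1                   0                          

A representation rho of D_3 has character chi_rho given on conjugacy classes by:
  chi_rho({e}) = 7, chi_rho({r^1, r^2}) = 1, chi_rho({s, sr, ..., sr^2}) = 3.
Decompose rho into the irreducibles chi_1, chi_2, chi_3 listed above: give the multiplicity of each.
Multiplicities: chi_1: 3, chi_2: 0, chi_3: 2.

Details: Use <chi_rho, chi> = (1/|G|) sum_C |C| * chi_rho(C) * conj(chi(C)) with |G| = 6 for each irreducible chi in the table:
  <chi_rho, chi_1> = (1/6)[1*(7)*conj(1) + 2*(1)*conj(1) + 3*(3)*conj(1)]
      = (1/6)[(7) + (2) + (9)] = 18/6 = 3
  <chi_rho, chi_2> = (1/6)[1*(7)*conj(1) + 2*(1)*conj(1) + 3*(3)*conj(-1)]
      = (1/6)[(7) + (2) + (-9)] = 0/6 = 0
  <chi_rho, chi_3> = (1/6)[1*(7)*conj(2) + 2*(1)*conj(-1) + 3*(3)*conj(0)]
      = (1/6)[(14) + (-2) + (0)] = 12/6 = 2
Dimension check: dim(rho) = sum (mult * dim) = 3*1 + 0*1 + 2*2 = 7 = chi_rho(e) = 7.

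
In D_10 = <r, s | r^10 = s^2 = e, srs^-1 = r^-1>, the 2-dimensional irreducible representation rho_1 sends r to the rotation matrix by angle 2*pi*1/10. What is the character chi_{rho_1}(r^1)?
chi_{rho_1}(r^1) = 2*cos(2*pi*1*1/10) = 1/2 + sqrt(5)/2

Why: rho_1(r^1) is rotation by angle 2*pi*1*1/10, whose trace is 2*cos(2*pi*1*1/10) = 1/2 + sqrt(5)/2.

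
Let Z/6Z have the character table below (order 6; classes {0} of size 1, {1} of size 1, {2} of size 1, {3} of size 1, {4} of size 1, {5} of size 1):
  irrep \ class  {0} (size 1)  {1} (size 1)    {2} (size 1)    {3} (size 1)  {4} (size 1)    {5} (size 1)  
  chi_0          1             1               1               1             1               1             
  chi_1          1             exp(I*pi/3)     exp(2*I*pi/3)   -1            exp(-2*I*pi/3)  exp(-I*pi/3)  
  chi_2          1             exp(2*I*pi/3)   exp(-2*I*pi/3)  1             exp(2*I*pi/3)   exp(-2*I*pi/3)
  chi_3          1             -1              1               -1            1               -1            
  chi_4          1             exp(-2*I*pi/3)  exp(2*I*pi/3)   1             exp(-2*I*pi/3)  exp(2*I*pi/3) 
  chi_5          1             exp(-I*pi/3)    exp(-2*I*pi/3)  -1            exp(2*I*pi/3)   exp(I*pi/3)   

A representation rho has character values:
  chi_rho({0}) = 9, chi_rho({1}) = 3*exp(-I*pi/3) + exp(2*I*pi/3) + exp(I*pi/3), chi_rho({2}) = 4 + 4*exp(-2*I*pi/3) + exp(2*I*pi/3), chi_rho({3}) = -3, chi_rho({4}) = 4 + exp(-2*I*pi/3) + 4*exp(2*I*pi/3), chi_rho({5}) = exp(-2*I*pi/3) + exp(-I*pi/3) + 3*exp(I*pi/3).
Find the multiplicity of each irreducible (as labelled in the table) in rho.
Multiplicities: chi_0: 2, chi_1: 1, chi_2: 1, chi_3: 2, chi_4: 0, chi_5: 3.

Details: Use <chi_rho, chi> = (1/|G|) sum_C |C| * chi_rho(C) * conj(chi(C)) with |G| = 6 for each irreducible chi in the table:
  <chi_rho, chi_0> = (1/6)[1*(9)*conj(1) + 1*(3*exp(-I*pi/3) + exp(2*I*pi/3) + exp(I*pi/3))*conj(1) + 1*(4 + 4*exp(-2*I*pi/3) + exp(2*I*pi/3))*conj(1) + 1*(-3)*conj(1) + 1*(4 + exp(-2*I*pi/3) + 4*exp(2*I*pi/3))*conj(1) + 1*(exp(-2*I*pi/3) + exp(-I*pi/3) + 3*exp(I*pi/3))*conj(1)]
      = (1/6)[(9) + (3*exp(-I*pi/3) + exp(2*I*pi/3) + exp(I*pi/3)) + (4 + 4*exp(-2*I*pi/3) + exp(2*I*pi/3)) + (-3) + (4 + exp(-2*I*pi/3) + 4*exp(2*I*pi/3)) + (exp(-2*I*pi/3) + exp(-I*pi/3) + 3*exp(I*pi/3))] = 12/6 = 2
  <chi_rho, chi_1> = (1/6)[1*(9)*conj(1) + 1*(3*exp(-I*pi/3) + exp(2*I*pi/3) + exp(I*pi/3))*conj(exp(I*pi/3)) + 1*(4 + 4*exp(-2*I*pi/3) + exp(2*I*pi/3))*conj(exp(2*I*pi/3)) + 1*(-3)*conj(-1) + 1*(4 + exp(-2*I*pi/3) + 4*exp(2*I*pi/3))*conj(exp(-2*I*pi/3)) + 1*(exp(-2*I*pi/3) + exp(-I*pi/3) + 3*exp(I*pi/3))*conj(exp(-I*pi/3))]
      = (1/6)[(9) + (1 + 3*exp(-2*I*pi/3) + exp(I*pi/3)) + (-3) + (3) + (-3) + (1 + exp(-I*pi/3) + 3*exp(2*I*pi/3))] = 6/6 = 1
  <chi_rho, chi_2> = (1/6)[1*(9)*conj(1) + 1*(3*exp(-I*pi/3) + exp(2*I*pi/3) + exp(I*pi/3))*conj(exp(2*I*pi/3)) + 1*(4 + 4*exp(-2*I*pi/3) + exp(2*I*pi/3))*conj(exp(-2*I*pi/3)) + 1*(-3)*conj(1) + 1*(4 + exp(-2*I*pi/3) + 4*exp(2*I*pi/3))*conj(exp(2*I*pi/3)) + 1*(exp(-2*I*pi/3) + exp(-I*pi/3) + 3*exp(I*pi/3))*conj(exp(-2*I*pi/3))]
      = (1/6)[(9) + (-2 + exp(-I*pi/3)) + (4 + exp(-2*I*pi/3) + 4*exp(2*I*pi/3)) + (-3) + (4 + 4*exp(-2*I*pi/3) + exp(2*I*pi/3)) + (-2 + exp(I*pi/3))] = 6/6 = 1
  <chi_rho, chi_3> = (1/6)[1*(9)*conj(1) + 1*(3*exp(-I*pi/3) + exp(2*I*pi/3) + exp(I*pi/3))*conj(-1) + 1*(4 + 4*exp(-2*I*pi/3) + exp(2*I*pi/3))*conj(1) + 1*(-3)*conj(-1) + 1*(4 + exp(-2*I*pi/3) + 4*exp(2*I*pi/3))*conj(1) + 1*(exp(-2*I*pi/3) + exp(-I*pi/3) + 3*exp(I*pi/3))*conj(-1)]
      = (1/6)[(9) + (-exp(I*pi/3) - exp(2*I*pi/3) - 3*exp(-I*pi/3)) + (4 + 4*exp(-2*I*pi/3) + exp(2*I*pi/3)) + (3) + (4 + exp(-2*I*pi/3) + 4*exp(2*I*pi/3)) + (-3*exp(I*pi/3) - exp(-I*pi/3) - exp(-2*I*pi/3))] = 12/6 = 2
  <chi_rho, chi_4> = (1/6)[1*(9)*conj(1) + 1*(3*exp(-I*pi/3) + exp(2*I*pi/3) + exp(I*pi/3))*conj(exp(-2*I*pi/3)) + 1*(4 + 4*exp(-2*I*pi/3) + exp(2*I*pi/3))*conj(exp(2*I*pi/3)) + 1*(-3)*conj(1) + 1*(4 + exp(-2*I*pi/3) + 4*exp(2*I*pi/3))*conj(exp(-2*I*pi/3)) + 1*(exp(-2*I*pi/3) + exp(-I*pi/3) + 3*exp(I*pi/3))*conj(exp(2*I*pi/3))]
      = (1/6)[(9) + (-1 + exp(-2*I*pi/3) + 3*exp(I*pi/3)) + (-3) + (-3) + (-3) + (-1 + 3*exp(-I*pi/3) + exp(2*I*pi/3))] = 0/6 = 0
  <chi_rho, chi_5> = (1/6)[1*(9)*conj(1) + 1*(3*exp(-I*pi/3) + exp(2*I*pi/3) + exp(I*pi/3))*conj(exp(-I*pi/3)) + 1*(4 + 4*exp(-2*I*pi/3) + exp(2*I*pi/3))*conj(exp(-2*I*pi/3)) + 1*(-3)*conj(-1) + 1*(4 + exp(-2*I*pi/3) + 4*exp(2*I*pi/3))*conj(exp(2*I*pi/3)) + 1*(exp(-2*I*pi/3) + exp(-I*pi/3) + 3*exp(I*pi/3))*conj(exp(I*pi/3))]
      = (1/6)[(9) + (2 + exp(2*I*pi/3)) + (4 + exp(-2*I*pi/3) + 4*exp(2*I*pi/3)) + (3) + (4 + 4*exp(-2*I*pi/3) + exp(2*I*pi/3)) + (2 + exp(-2*I*pi/3))] = 18/6 = 3
(Exp terms are combined using exp(i*s)*conj(exp(i*t)) = exp(i*(s-t)), and sums of them are collapsed using the identity that for every m > 1 the m distinct m-th roots of unity sum to 0, e.g. 1 + exp(2*I*pi/3) + exp(-2*I*pi/3) = 0.)
Dimension check: dim(rho) = sum (mult * dim) = 2*1 + 1*1 + 1*1 + 2*1 + 0*1 + 3*1 = 9 = chi_rho(e) = 9.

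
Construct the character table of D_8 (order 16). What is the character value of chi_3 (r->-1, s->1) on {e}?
Conjugacy classes: {e} of size 1, {r^4} of size 1, {r^1, r^7} of size 2, {r^2, r^6} of size 2, {r^3, r^5} of size 2, {s, sr^2, ...} of size 4, {sr, sr^3, ...} of size 4.
Character table:
  irrep \ class              {e} (size 1)  {r^4} (size 1)  {r^1, r^7} (size 2)  {r^2, r^6} (size 2)  {r^3, r^5} (size 2)  {s, sr^2, ...} (size 4)  {sr, sr^3, ...} (size 4)
  chi_1 (triv)               1             1               1                    1                    1                    1                        1                       
  chi_2 (sign: r->1, s->-1)  1             1               1                    1                    1                    -1                       -1                      
  chi_3 (r->-1, s->1)        1             1               -1                   1                    -1                   1                        -1                      
  chi_4 (r->-1, s->-1)       1             1               -1                   1                    -1                   -1                       1                       
  chi_5 (2d, j=1)            2             -2              sqrt(2)              0                    -sqrt(2)             0                        0                       
  chi_6 (2d, j=2)            2             2               0                    -2                   0                    0                        0                       
  chi_7 (2d, j=3)            2             -2              -sqrt(2)             0                    sqrt(2)              0                        0                       

Spot check: chi_3 (r->-1, s->1) on {e} = 1.

Why: D_8 has order 2*8 = 16 with 7 conjugacy classes, hence 7 irreducibles. Sum of squared dims 1 + 1 + 1 + 1 + 4 + 4 + 4 = 16 = |G|. Linear characters come from the abelianisation; the 2-dimensional irreps have character r^k -> 2*cos(2*pi*j*k/8), reflections -> 0.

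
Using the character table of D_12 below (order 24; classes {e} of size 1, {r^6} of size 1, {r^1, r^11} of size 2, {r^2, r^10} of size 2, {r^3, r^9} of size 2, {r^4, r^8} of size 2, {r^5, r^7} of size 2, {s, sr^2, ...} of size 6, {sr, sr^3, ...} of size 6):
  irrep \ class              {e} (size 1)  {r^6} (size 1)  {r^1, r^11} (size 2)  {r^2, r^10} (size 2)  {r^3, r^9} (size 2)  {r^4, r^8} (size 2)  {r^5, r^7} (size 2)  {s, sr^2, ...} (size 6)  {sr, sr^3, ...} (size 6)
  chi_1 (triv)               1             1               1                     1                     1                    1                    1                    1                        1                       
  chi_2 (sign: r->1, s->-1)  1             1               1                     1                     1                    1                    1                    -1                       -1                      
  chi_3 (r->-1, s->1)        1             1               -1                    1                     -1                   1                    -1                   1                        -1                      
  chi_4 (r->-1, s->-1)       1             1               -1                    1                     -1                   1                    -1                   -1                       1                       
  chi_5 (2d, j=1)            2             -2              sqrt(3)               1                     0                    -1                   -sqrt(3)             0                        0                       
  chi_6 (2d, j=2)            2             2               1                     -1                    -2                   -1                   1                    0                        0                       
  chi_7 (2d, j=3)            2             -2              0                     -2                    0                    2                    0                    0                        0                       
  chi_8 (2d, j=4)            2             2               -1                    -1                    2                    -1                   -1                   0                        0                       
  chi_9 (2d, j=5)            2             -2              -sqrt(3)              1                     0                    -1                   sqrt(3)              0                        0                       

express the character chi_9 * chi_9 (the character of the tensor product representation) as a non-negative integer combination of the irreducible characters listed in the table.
chi_9 tensor chi_9 = chi_1 + chi_2 + chi_6 (all other irreducibles have multiplicity 0).

Explanation: The character of a tensor product is the pointwise product (chi_9 * chi_9)(C) = chi_9(C) * chi_9(C):
  {e}: (2)*(2), {r^6}: (-2)*(-2), {r^1, r^11}: (-sqrt(3))*(-sqrt(3)), {r^2, r^10}: (1)*(1), {r^3, r^9}: (0)*(0), {r^4, r^8}: (-1)*(-1), {r^5, r^7}: (sqrt(3))*(sqrt(3)), {s, sr^2, ...}: (0)*(0), {sr, sr^3, ...}: (0)*(0)
so (chi_9 * chi_9) takes values
  {e} -> 4, {r^6} -> 4, {r^1, r^11} -> 3, {r^2, r^10} -> 1, {r^3, r^9} -> 0, {r^4, r^8} -> 1, {r^5, r^7} -> 3, {s, sr^2, ...} -> 0, {sr, sr^3, ...} -> 0.
Now take the inner product of this character with each irreducible chi from the table, <chi_9*chi_9, chi> = (1/24) sum_C |C| (chi_9*chi_9)(C) conj(chi(C)):
  <chi_9*chi_9, chi_1> = (1/24)[1*(4)*conj(1) + 1*(4)*conj(1) + 2*(3)*conj(1) + 2*(1)*conj(1) + 2*(0)*conj(1) + 2*(1)*conj(1) + 2*(3)*conj(1) + 6*(0)*conj(1) + 6*(0)*conj(1)]
      = (1/24)[(4) + (4) + (6) + (2) + (0) + (2) + (6) + (0) + (0)] = 24/24 = 1
  <chi_9*chi_9, chi_2> = (1/24)[1*(4)*conj(1) + 1*(4)*conj(1) + 2*(3)*conj(1) + 2*(1)*conj(1) + 2*(0)*conj(1) + 2*(1)*conj(1) + 2*(3)*conj(1) + 6*(0)*conj(-1) + 6*(0)*conj(-1)]
      = (1/24)[(4) + (4) + (6) + (2) + (0) + (2) + (6) + (0) + (0)] = 24/24 = 1
  <chi_9*chi_9, chi_3> = (1/24)[1*(4)*conj(1) + 1*(4)*conj(1) + 2*(3)*conj(-1) + 2*(1)*conj(1) + 2*(0)*conj(-1) + 2*(1)*conj(1) + 2*(3)*conj(-1) + 6*(0)*conj(1) + 6*(0)*conj(-1)]
      = (1/24)[(4) + (4) + (-6) + (2) + (0) + (2) + (-6) + (0) + (0)] = 0/24 = 0
  <chi_9*chi_9, chi_4> = (1/24)[1*(4)*conj(1) + 1*(4)*conj(1) + 2*(3)*conj(-1) + 2*(1)*conj(1) + 2*(0)*conj(-1) + 2*(1)*conj(1) + 2*(3)*conj(-1) + 6*(0)*conj(-1) + 6*(0)*conj(1)]
      = (1/24)[(4) + (4) + (-6) + (2) + (0) + (2) + (-6) + (0) + (0)] = 0/24 = 0
  <chi_9*chi_9, chi_5> = (1/24)[1*(4)*conj(2) + 1*(4)*conj(-2) + 2*(3)*conj(sqrt(3)) + 2*(1)*conj(1) + 2*(0)*conj(0) + 2*(1)*conj(-1) + 2*(3)*conj(-sqrt(3)) + 6*(0)*conj(0) + 6*(0)*conj(0)]
      = (1/24)[(8) + (-8) + (6*sqrt(3)) + (2) + (0) + (-2) + (-6*sqrt(3)) + (0) + (0)] = 0/24 = 0
  <chi_9*chi_9, chi_6> = (1/24)[1*(4)*conj(2) + 1*(4)*conj(2) + 2*(3)*conj(1) + 2*(1)*conj(-1) + 2*(0)*conj(-2) + 2*(1)*conj(-1) + 2*(3)*conj(1) + 6*(0)*conj(0) + 6*(0)*conj(0)]
      = (1/24)[(8) + (8) + (6) + (-2) + (0) + (-2) + (6) + (0) + (0)] = 24/24 = 1
  <chi_9*chi_9, chi_7> = (1/24)[1*(4)*conj(2) + 1*(4)*conj(-2) + 2*(3)*conj(0) + 2*(1)*conj(-2) + 2*(0)*conj(0) + 2*(1)*conj(2) + 2*(3)*conj(0) + 6*(0)*conj(0) + 6*(0)*conj(0)]
      = (1/24)[(8) + (-8) + (0) + (-4) + (0) + (4) + (0) + (0) + (0)] = 0/24 = 0
  <chi_9*chi_9, chi_8> = (1/24)[1*(4)*conj(2) + 1*(4)*conj(2) + 2*(3)*conj(-1) + 2*(1)*conj(-1) + 2*(0)*conj(2) + 2*(1)*conj(-1) + 2*(3)*conj(-1) + 6*(0)*conj(0) + 6*(0)*conj(0)]
      = (1/24)[(8) + (8) + (-6) + (-2) + (0) + (-2) + (-6) + (0) + (0)] = 0/24 = 0
  <chi_9*chi_9, chi_9> = (1/24)[1*(4)*conj(2) + 1*(4)*conj(-2) + 2*(3)*conj(-sqrt(3)) + 2*(1)*conj(1) + 2*(0)*conj(0) + 2*(1)*conj(-1) + 2*(3)*conj(sqrt(3)) + 6*(0)*conj(0) + 6*(0)*conj(0)]
      = (1/24)[(8) + (-8) + (-6*sqrt(3)) + (2) + (0) + (-2) + (6*sqrt(3)) + (0) + (0)] = 0/24 = 0
Hence the multiplicities are chi_1: 1, chi_2: 1, chi_6: 1. Dimension check: dim(chi_9)*dim(chi_9) = 2*2 = 4 and sum (mult * dim) = 1*1 + 1*1 + 1*2 = 4.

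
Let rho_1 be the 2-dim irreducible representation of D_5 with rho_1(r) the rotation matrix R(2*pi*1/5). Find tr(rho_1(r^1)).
chi_{rho_1}(r^1) = 2*cos(2*pi*1*1/5) = -1/2 + sqrt(5)/2

Solution. rho_1(r^1) is rotation by angle 2*pi*1*1/5, whose trace is 2*cos(2*pi*1*1/5) = -1/2 + sqrt(5)/2.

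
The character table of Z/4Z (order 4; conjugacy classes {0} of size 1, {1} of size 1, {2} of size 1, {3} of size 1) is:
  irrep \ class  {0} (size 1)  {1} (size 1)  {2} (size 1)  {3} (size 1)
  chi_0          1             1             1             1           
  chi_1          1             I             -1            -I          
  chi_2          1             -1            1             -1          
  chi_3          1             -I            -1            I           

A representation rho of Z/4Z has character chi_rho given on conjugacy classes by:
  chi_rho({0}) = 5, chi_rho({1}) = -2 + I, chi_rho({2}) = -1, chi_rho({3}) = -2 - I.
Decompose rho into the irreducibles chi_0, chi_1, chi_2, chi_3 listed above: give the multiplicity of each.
Multiplicities: chi_0: 0, chi_1: 2, chi_2: 2, chi_3: 1.

Explanation: Use <chi_rho, chi> = (1/|G|) sum_C |C| * chi_rho(C) * conj(chi(C)) with |G| = 4 for each irreducible chi in the table:
  <chi_rho, chi_0> = (1/4)[1*(5)*conj(1) + 1*(-2 + I)*conj(1) + 1*(-1)*conj(1) + 1*(-2 - I)*conj(1)]
      = (1/4)[(5) + (-2 + I) + (-1) + (-2 - I)] = 0/4 = 0
  <chi_rho, chi_1> = (1/4)[1*(5)*conj(1) + 1*(-2 + I)*conj(I) + 1*(-1)*conj(-1) + 1*(-2 - I)*conj(-I)]
      = (1/4)[(5) + (1 + 2*I) + (1) + (1 - 2*I)] = 8/4 = 2
  <chi_rho, chi_2> = (1/4)[1*(5)*conj(1) + 1*(-2 + I)*conj(-1) + 1*(-1)*conj(1) + 1*(-2 - I)*conj(-1)]
      = (1/4)[(5) + (2 - I) + (-1) + (2 + I)] = 8/4 = 2
  <chi_rho, chi_3> = (1/4)[1*(5)*conj(1) + 1*(-2 + I)*conj(-I) + 1*(-1)*conj(-1) + 1*(-2 - I)*conj(I)]
      = (1/4)[(5) + (-1 - 2*I) + (1) + (-1 + 2*I)] = 4/4 = 1
(Exp terms are combined using exp(i*s)*conj(exp(i*t)) = exp(i*(s-t)), and sums of them are collapsed using the identity that for every m > 1 the m distinct m-th roots of unity sum to 0, e.g. 1 + exp(2*I*pi/3) + exp(-2*I*pi/3) = 0.)
Dimension check: dim(rho) = sum (mult * dim) = 0*1 + 2*1 + 2*1 + 1*1 = 5 = chi_rho(e) = 5.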